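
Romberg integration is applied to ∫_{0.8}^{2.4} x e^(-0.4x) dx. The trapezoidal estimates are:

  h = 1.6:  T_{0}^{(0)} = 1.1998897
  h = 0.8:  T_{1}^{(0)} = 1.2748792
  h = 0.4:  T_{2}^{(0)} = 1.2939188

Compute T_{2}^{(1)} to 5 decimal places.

Richardson extrapolation on the trapezoidal column (denominator 4−1=3):
T_{2}^{(1)} = 1.2939188 + (1.2939188 − 1.2748792)/3 = 1.3002653

1.30027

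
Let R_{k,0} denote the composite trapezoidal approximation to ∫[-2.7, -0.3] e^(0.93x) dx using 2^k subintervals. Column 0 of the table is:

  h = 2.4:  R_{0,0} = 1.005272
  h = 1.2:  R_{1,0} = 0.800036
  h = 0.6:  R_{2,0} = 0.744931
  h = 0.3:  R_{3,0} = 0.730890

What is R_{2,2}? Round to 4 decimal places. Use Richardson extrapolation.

0.7262

R_{1,1} = 0.800036 + (0.800036 − 1.005272)/3 = 0.731624
R_{2,1} = (4·0.744931 − 0.800036) / 3 = 0.726563
R_{2,2} = (16·0.726563 − 0.731624) / 15 = 0.726226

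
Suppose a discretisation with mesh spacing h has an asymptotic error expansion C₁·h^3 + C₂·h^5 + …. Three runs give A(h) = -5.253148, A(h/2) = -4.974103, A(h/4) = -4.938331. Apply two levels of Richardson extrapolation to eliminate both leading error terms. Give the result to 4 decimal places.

First eliminate the h^3 term (factor 2^3 = 8):
  B₁ = (8·(-4.974103) − (-5.253148))/7 = -4.934239
  B₂ = (8·(-4.938331) − (-4.974103))/7 = -4.933221
Then eliminate the h^5 term (factor 2^5 = 32):
  (32·(-4.933221) − (-4.934239))/31 = -4.933188

-4.9332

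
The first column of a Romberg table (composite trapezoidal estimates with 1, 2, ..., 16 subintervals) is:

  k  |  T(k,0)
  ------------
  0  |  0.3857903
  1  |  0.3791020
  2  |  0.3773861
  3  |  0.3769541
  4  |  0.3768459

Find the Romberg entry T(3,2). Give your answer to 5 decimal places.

0.37681

T(2,1) = (4·0.3773861 − 0.3791020) / 3 = 0.3768141
T(3,1) = (4·0.3769541 − 0.3773861) / 3 = 0.3768101
T(3,2) = (16·0.3768101 − 0.3768141) / 15 = 0.3768098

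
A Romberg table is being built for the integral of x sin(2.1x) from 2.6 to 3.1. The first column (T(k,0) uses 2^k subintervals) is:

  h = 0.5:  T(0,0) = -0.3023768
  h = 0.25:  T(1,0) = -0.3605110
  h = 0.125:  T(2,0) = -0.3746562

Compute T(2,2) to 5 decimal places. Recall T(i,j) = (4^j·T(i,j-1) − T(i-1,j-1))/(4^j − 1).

T(1,1) = (4·(-0.3605110) − (-0.3023768)) / 3 = -0.3798891
T(2,1) = (4·(-0.3746562) − (-0.3605110)) / 3 = -0.3793713
T(2,2) = (16·(-0.3793713) − (-0.3798891)) / 15 = -0.3793368
(Column j=1 coincides with Simpson's rule on the same nodes.)

-0.37934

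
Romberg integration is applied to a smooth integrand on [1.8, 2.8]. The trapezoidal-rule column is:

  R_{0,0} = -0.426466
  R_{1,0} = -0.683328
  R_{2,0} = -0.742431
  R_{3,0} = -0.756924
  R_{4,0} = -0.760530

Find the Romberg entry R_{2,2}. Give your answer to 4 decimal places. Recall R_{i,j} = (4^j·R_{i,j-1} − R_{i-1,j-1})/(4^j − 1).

Richardson extrapolation on the trapezoidal column (denominator 4−1=3):
R_{1,1} = -0.683328 + (-0.683328 − (-0.426466))/3 = -0.768949
R_{2,1} = -0.742431 + (-0.742431 − (-0.683328))/3 = -0.762132
R_{2,2} = (16·(-0.762132) − (-0.768949)) / 15 = -0.761678

-0.7617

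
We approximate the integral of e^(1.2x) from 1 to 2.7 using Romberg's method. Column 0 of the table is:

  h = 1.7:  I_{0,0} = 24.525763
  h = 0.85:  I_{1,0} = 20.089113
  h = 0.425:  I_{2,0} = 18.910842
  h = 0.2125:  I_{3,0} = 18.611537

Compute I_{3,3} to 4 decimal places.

I_{1,1} = (4·20.089113 − 24.525763) / 3 = 18.610230
I_{2,1} = 18.910842 + (18.910842 − 20.089113)/3 = 18.518085
I_{3,1} = (4·18.611537 − 18.910842) / 3 = 18.511769
I_{2,2} = 18.518085 + (18.518085 − 18.610230)/15 = 18.511942
I_{3,2} = 18.511769 + (18.511769 − 18.518085)/15 = 18.511348
I_{3,3} = (64·18.511348 − 18.511942) / 63 = 18.511339
(Column j=1 coincides with Simpson's rule on the same nodes.)

18.5113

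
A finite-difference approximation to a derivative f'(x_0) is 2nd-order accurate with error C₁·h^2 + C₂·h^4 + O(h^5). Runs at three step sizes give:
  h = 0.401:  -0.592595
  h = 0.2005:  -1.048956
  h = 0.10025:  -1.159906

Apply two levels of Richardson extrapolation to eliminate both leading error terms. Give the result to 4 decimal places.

First eliminate the h^2 term (factor 2^2 = 4):
  B₁ = (4·(-1.048956) − (-0.592595))/3 = -1.201076
  B₂ = (4·(-1.159906) − (-1.048956))/3 = -1.196889
Then eliminate the h^4 term (factor 2^4 = 16):
  (16·(-1.196889) − (-1.201076))/15 = -1.196610

-1.1966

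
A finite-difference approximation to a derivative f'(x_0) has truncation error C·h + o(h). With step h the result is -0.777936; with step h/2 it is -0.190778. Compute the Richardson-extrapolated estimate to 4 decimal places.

Extrapolated value = (2·A(h/2) − A(h)) / (2 − 1)
= (2·(-0.190778) − (-0.777936)) / 1
= 0.396380 / 1 = 0.396380

0.3964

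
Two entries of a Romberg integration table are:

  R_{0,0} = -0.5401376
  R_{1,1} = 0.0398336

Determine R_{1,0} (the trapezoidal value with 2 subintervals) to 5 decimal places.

-0.10516

From R_{1,1} = (4·R_{1,0} − R_{0,0})/3, solve for R_{1,0}:
4·R_{1,0} = 3·0.0398336 + (-0.5401376) = -0.4206368
R_{1,0} = -0.1051592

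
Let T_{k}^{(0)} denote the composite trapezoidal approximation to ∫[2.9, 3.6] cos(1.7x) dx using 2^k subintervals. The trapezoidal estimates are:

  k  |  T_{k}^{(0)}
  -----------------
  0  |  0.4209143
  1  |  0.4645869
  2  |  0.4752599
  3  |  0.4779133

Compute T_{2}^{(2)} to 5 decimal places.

T_{1}^{(1)} = 0.4645869 + (0.4645869 − 0.4209143)/3 = 0.4791444
T_{2}^{(1)} = 0.4752599 + (0.4752599 − 0.4645869)/3 = 0.4788176
T_{2}^{(2)} = 0.4788176 + (0.4788176 − 0.4791444)/15 = 0.4787958

0.47880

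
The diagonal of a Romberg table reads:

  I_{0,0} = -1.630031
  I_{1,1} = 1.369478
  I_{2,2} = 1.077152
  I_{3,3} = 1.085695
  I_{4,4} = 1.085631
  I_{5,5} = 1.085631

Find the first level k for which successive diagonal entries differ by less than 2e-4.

|I_{1,1} − I_{0,0}| = 2.999509 ≥ 2e-4
|I_{2,2} − I_{1,1}| = 0.292326 ≥ 2e-4
|I_{3,3} − I_{2,2}| = 0.008543 ≥ 2e-4
|I_{4,4} − I_{3,3}| = 0.000064 < 2e-4

k = 4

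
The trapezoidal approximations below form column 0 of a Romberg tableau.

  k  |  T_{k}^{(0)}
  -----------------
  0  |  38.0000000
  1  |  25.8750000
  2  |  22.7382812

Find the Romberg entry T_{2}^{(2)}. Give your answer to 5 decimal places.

Richardson extrapolation on the trapezoidal column (denominator 4−1=3):
T_{1}^{(1)} = (4·25.8750000 − 38.0000000) / 3 = 21.8333333
T_{2}^{(1)} = (4·22.7382812 − 25.8750000) / 3 = 21.6927083
T_{2}^{(2)} = (16·21.6927083 − 21.8333333) / 15 = 21.6833333

21.68333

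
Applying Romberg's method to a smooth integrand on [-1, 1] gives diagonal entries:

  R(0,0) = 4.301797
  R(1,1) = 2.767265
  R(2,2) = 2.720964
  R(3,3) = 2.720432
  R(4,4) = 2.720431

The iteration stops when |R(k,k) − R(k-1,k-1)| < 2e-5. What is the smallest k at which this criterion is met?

|R(1,1) − R(0,0)| = 1.534532 ≥ 2e-5
|R(2,2) − R(1,1)| = 0.046301 ≥ 2e-5
|R(3,3) − R(2,2)| = 0.000532 ≥ 2e-5
|R(4,4) − R(3,3)| = 0.000001 < 2e-5

k = 4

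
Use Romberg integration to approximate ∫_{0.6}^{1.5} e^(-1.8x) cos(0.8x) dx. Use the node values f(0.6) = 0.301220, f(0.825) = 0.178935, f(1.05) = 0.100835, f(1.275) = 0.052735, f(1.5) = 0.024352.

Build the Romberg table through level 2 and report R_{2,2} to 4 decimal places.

R_{0,0} (trapezoid, 1 panel, h=0.9000): 0.146507
R_{1,0} (trapezoid, 2 panels, h=0.4500): 0.118629
R_{2,0} (trapezoid, 4 panels, h=0.2250): 0.111440
R_{1,1} = 0.118629 + (0.118629 − 0.146507)/3 = 0.109336
R_{2,1} = 0.111440 + (0.111440 − 0.118629)/3 = 0.109044
R_{2,2} = 0.109044 + (0.109044 − 0.109336)/15 = 0.109025

0.1090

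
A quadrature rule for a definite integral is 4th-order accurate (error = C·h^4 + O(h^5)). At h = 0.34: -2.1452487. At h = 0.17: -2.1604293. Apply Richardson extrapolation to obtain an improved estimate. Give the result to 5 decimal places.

The leading error scales as h^4; refining by a factor of 2 reduces it by 2^4 = 16.
Extrapolated value = (16·A(h/2) − A(h)) / (16 − 1)
= (16·(-2.1604293) − (-2.1452487)) / 15
= -32.4216201 / 15 = -2.1614413

-2.16144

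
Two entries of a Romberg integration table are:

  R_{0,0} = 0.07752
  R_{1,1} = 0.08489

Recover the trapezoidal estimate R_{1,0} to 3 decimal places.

0.083

From R_{1,1} = (4·R_{1,0} − R_{0,0})/3, solve for R_{1,0}:
4·R_{1,0} = 3·0.08489 + 0.07752 = 0.33219
R_{1,0} = 0.08305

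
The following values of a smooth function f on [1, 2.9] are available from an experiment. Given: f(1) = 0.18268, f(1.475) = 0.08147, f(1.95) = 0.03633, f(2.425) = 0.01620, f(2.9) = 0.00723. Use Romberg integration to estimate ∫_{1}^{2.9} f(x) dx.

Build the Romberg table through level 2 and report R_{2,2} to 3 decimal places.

R_{0,0} (trapezoid, 1 panel, h=1.9000): 0.18041
R_{1,0} (trapezoid, 2 panels, h=0.9500): 0.12472
R_{2,0} (trapezoid, 4 panels, h=0.4750): 0.10875
R_{1,1} = 0.12472 + (0.12472 − 0.18041)/3 = 0.10616
R_{2,1} = 0.10875 + (0.10875 − 0.12472)/3 = 0.10343
R_{2,2} = 0.10343 + (0.10343 − 0.10616)/15 = 0.10325

0.103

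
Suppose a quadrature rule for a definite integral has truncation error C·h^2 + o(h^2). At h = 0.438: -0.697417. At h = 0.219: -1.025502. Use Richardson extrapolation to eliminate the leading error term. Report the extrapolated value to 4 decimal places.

-1.1349

The leading error scales as h^2; refining by a factor of 2 reduces it by 2^2 = 4.
Extrapolated value = (4·A(h/2) − A(h)) / (4 − 1)
= (4·(-1.025502) − (-0.697417)) / 3
= -3.404591 / 3 = -1.134864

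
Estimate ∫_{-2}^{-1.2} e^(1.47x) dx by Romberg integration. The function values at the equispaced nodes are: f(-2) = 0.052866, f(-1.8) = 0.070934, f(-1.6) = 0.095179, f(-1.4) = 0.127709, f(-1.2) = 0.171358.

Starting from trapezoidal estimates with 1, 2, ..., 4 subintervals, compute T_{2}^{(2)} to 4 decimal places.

T_{0}^{(0)} (trapezoid, 1 panel, h=0.8000): 0.089690
T_{1}^{(0)} (trapezoid, 2 panels, h=0.4000): 0.082916
T_{2}^{(0)} (trapezoid, 4 panels, h=0.2000): 0.081187
T_{1}^{(1)} = 0.082916 + (0.082916 − 0.089690)/3 = 0.080658
T_{2}^{(1)} = 0.081187 + (0.081187 − 0.082916)/3 = 0.080611
T_{2}^{(2)} = 0.080611 + (0.080611 − 0.080658)/15 = 0.080608

0.0806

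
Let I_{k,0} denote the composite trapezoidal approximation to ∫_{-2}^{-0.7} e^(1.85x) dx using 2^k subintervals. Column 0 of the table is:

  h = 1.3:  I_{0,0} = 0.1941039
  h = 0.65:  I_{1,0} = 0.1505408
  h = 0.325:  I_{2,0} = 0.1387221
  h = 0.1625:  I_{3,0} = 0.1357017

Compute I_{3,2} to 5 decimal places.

0.13469

Richardson extrapolation on the trapezoidal column (denominator 4−1=3):
I_{2,1} = 0.1387221 + (0.1387221 − 0.1505408)/3 = 0.1347825
I_{3,1} = 0.1357017 + (0.1357017 − 0.1387221)/3 = 0.1346949
I_{3,2} = (16·0.1346949 − 0.1347825) / 15 = 0.1346891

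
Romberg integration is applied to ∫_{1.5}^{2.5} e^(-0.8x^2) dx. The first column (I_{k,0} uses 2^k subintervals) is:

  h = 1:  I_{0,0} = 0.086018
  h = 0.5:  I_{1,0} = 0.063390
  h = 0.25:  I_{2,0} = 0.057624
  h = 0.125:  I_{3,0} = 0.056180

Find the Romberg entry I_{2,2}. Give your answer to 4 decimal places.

0.0557

Richardson extrapolation on the trapezoidal column (denominator 4−1=3):
I_{1,1} = 0.063390 + (0.063390 − 0.086018)/3 = 0.055847
I_{2,1} = (4·0.057624 − 0.063390) / 3 = 0.055702
I_{2,2} = (16·0.055702 − 0.055847) / 15 = 0.055692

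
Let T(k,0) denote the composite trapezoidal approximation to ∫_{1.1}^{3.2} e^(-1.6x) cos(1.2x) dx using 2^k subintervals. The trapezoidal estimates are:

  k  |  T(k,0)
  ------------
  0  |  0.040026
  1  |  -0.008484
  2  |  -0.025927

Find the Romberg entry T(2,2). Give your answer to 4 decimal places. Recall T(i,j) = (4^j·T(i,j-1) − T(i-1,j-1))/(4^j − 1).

-0.0322

Richardson extrapolation on the trapezoidal column (denominator 4−1=3):
T(1,1) = -0.008484 + (-0.008484 − 0.040026)/3 = -0.024654
T(2,1) = (4·(-0.025927) − (-0.008484)) / 3 = -0.031741
T(2,2) = -0.031741 + (-0.031741 − (-0.024654))/15 = -0.032213
(Column j=1 coincides with Simpson's rule on the same nodes.)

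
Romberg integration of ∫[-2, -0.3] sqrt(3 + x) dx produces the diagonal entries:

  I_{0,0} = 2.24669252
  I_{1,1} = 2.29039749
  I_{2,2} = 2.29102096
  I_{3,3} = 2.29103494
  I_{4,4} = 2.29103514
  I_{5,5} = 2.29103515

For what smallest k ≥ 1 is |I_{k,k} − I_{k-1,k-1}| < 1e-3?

k = 2

|I_{1,1} − I_{0,0}| = 0.04370497 ≥ 1e-3
|I_{2,2} − I_{1,1}| = 0.00062347 < 1e-3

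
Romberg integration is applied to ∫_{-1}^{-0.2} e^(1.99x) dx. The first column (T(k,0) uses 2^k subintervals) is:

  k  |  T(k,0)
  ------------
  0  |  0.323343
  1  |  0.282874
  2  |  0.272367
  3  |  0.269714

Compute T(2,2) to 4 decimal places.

Richardson extrapolation on the trapezoidal column (denominator 4−1=3):
T(1,1) = 0.282874 + (0.282874 − 0.323343)/3 = 0.269384
T(2,1) = (4·0.272367 − 0.282874) / 3 = 0.268865
T(2,2) = (16·0.268865 − 0.269384) / 15 = 0.268830
(Column j=1 coincides with Simpson's rule on the same nodes.)

0.2688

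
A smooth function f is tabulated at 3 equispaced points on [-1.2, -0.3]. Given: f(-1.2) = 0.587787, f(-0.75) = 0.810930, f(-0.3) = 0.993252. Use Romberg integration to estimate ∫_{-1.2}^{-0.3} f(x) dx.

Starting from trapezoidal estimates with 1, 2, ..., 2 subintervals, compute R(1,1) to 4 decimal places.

0.7237

R(0,0) (trapezoid, 1 panel, h=0.9000): 0.711468
R(1,0) (trapezoid, 2 panels, h=0.4500): 0.720652
R(1,1) = 0.720652 + (0.720652 − 0.711468)/3 = 0.723713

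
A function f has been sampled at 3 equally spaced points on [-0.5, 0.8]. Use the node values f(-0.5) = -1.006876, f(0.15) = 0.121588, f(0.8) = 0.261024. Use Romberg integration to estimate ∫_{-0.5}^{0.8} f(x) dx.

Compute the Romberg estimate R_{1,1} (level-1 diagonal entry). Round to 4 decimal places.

-0.0562

R_{0,0} (trapezoid, 1 panel, h=1.3000): -0.484804
R_{1,0} (trapezoid, 2 panels, h=0.6500): -0.163370
R_{1,1} = -0.163370 + (-0.163370 − (-0.484804))/3 = -0.056225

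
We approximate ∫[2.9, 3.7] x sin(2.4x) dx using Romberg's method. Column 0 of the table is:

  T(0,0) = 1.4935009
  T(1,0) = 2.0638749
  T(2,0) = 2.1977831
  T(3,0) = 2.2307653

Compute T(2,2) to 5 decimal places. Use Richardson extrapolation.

2.24165

T(1,1) = (4·2.0638749 − 1.4935009) / 3 = 2.2539996
T(2,1) = (4·2.1977831 − 2.0638749) / 3 = 2.2424192
T(2,2) = 2.2424192 + (2.2424192 − 2.2539996)/15 = 2.2416472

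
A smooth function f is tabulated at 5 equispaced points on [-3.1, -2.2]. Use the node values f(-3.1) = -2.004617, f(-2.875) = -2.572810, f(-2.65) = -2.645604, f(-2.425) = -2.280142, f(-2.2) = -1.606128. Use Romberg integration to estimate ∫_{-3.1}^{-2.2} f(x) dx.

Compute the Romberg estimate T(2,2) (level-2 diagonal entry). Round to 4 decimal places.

T(0,0) (trapezoid, 1 panel, h=0.9000): -1.624835
T(1,0) (trapezoid, 2 panels, h=0.4500): -2.002939
T(2,0) (trapezoid, 4 panels, h=0.2250): -2.093384
T(1,1) = -2.002939 + (-2.002939 − (-1.624835))/3 = -2.128974
T(2,1) = -2.093384 + (-2.093384 − (-2.002939))/3 = -2.123532
T(2,2) = -2.123532 + (-2.123532 − (-2.128974))/15 = -2.123169

-2.1232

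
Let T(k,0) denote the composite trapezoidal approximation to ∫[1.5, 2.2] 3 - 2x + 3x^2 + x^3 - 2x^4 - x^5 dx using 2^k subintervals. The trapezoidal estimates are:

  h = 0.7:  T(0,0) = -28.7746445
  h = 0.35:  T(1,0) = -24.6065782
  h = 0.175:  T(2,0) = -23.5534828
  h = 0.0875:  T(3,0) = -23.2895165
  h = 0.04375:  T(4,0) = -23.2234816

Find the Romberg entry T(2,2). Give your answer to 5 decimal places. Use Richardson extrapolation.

T(1,1) = (4·(-24.6065782) − (-28.7746445)) / 3 = -23.2172228
T(2,1) = (4·(-23.5534828) − (-24.6065782)) / 3 = -23.2024510
T(2,2) = -23.2024510 + (-23.2024510 − (-23.2172228))/15 = -23.2014662

-23.20147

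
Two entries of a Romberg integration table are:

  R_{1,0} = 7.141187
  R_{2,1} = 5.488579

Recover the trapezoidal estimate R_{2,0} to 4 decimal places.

From R_{2,1} = (4·R_{2,0} − R_{1,0})/3, solve for R_{2,0}:
4·R_{2,0} = 3·5.488579 + 7.141187 = 23.606924
R_{2,0} = 5.901731

5.9017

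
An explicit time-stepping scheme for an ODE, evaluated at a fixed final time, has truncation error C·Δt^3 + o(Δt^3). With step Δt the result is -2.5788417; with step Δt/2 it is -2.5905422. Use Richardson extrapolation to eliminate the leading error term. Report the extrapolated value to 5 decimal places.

Extrapolated value = (8·A(Δt/2) − A(Δt)) / (8 − 1)
= (8·(-2.5905422) − (-2.5788417)) / 7
= -18.1454959 / 7 = -2.5922137

-2.59221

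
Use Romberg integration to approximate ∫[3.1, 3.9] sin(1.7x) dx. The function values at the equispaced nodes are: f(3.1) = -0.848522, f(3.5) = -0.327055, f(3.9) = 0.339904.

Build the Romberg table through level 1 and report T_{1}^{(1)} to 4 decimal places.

T_{0}^{(0)} (trapezoid, 1 panel, h=0.8000): -0.203447
T_{1}^{(0)} (trapezoid, 2 panels, h=0.4000): -0.232546
T_{1}^{(1)} = -0.232546 + (-0.232546 − (-0.203447))/3 = -0.242246

-0.2422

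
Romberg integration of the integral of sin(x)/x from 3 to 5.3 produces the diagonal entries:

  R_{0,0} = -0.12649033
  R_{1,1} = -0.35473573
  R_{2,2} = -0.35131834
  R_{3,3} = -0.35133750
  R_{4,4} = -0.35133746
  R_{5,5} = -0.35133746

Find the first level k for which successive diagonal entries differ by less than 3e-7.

|R_{1,1} − R_{0,0}| = 0.22824540 ≥ 3e-7
|R_{2,2} − R_{1,1}| = 0.00341739 ≥ 3e-7
|R_{3,3} − R_{2,2}| = 0.00001916 ≥ 3e-7
|R_{4,4} − R_{3,3}| = 0.00000004 < 3e-7

k = 4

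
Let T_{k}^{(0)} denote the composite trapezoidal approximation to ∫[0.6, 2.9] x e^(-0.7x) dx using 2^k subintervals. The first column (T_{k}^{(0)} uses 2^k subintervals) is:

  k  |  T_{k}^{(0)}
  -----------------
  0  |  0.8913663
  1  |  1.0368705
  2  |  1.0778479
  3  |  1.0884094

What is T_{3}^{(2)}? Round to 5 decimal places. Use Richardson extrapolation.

1.09196

Richardson extrapolation on the trapezoidal column (denominator 4−1=3):
T_{2}^{(1)} = (4·1.0778479 − 1.0368705) / 3 = 1.0915070
T_{3}^{(1)} = 1.0884094 + (1.0884094 − 1.0778479)/3 = 1.0919299
T_{3}^{(2)} = 1.0919299 + (1.0919299 − 1.0915070)/15 = 1.0919581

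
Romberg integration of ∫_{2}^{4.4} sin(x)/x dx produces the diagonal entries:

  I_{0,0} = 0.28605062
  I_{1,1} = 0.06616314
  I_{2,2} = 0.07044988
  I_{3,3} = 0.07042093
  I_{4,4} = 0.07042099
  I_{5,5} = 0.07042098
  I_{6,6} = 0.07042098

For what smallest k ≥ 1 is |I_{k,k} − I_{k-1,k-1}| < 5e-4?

k = 3

|I_{1,1} − I_{0,0}| = 0.21988748 ≥ 5e-4
|I_{2,2} − I_{1,1}| = 0.00428674 ≥ 5e-4
|I_{3,3} − I_{2,2}| = 0.00002895 < 5e-4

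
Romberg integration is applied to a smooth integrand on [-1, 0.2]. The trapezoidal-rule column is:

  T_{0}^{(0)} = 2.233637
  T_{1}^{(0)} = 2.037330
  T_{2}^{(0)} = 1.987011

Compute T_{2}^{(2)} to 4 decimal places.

T_{1}^{(1)} = (4·2.037330 − 2.233637) / 3 = 1.971894
T_{2}^{(1)} = 1.987011 + (1.987011 − 2.037330)/3 = 1.970238
T_{2}^{(2)} = 1.970238 + (1.970238 − 1.971894)/15 = 1.970128

1.9701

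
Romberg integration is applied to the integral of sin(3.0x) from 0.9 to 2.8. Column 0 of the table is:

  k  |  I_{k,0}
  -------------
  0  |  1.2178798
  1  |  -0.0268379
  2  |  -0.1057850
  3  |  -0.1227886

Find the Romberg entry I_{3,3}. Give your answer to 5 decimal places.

Richardson extrapolation on the trapezoidal column (denominator 4−1=3):
I_{1,1} = -0.0268379 + (-0.0268379 − 1.2178798)/3 = -0.4417438
I_{2,1} = -0.1057850 + (-0.1057850 − (-0.0268379))/3 = -0.1321007
I_{3,1} = (4·(-0.1227886) − (-0.1057850)) / 3 = -0.1284565
I_{2,2} = (16·(-0.1321007) − (-0.4417438)) / 15 = -0.1114578
I_{3,2} = -0.1284565 + (-0.1284565 − (-0.1321007))/15 = -0.1282136
I_{3,3} = -0.1282136 + (-0.1282136 − (-0.1114578))/63 = -0.1284796

-0.12848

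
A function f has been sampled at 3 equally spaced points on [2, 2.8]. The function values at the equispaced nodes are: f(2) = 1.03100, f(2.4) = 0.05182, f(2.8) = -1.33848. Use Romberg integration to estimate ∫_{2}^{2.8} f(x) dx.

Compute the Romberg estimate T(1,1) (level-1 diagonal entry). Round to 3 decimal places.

-0.013

T(0,0) (trapezoid, 1 panel, h=0.8000): -0.12299
T(1,0) (trapezoid, 2 panels, h=0.4000): -0.04077
T(1,1) = -0.04077 + (-0.04077 − (-0.12299))/3 = -0.01336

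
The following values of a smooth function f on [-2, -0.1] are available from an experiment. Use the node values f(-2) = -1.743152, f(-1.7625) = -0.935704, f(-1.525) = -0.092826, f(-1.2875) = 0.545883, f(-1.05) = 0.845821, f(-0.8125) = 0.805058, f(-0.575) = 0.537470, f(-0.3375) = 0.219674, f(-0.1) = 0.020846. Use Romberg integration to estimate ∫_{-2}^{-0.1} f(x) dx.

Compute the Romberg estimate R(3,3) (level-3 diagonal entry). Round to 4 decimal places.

0.2686

R(0,0) (trapezoid, 1 panel, h=1.9000): -1.636191
R(1,0) (trapezoid, 2 panels, h=0.9500): -0.014565
R(2,0) (trapezoid, 4 panels, h=0.4750): 0.203923
R(3,0) (trapezoid, 8 panels, h=0.2375): 0.252753
R(1,1) = -0.014565 + (-0.014565 − (-1.636191))/3 = 0.525977
R(2,1) = 0.203923 + (0.203923 − (-0.014565))/3 = 0.276752
R(3,1) = 0.252753 + (0.252753 − 0.203923)/3 = 0.269030
R(2,2) = 0.276752 + (0.276752 − 0.525977)/15 = 0.260137
R(3,2) = 0.269030 + (0.269030 − 0.276752)/15 = 0.268515
R(3,3) = 0.268515 + (0.268515 − 0.260137)/63 = 0.268648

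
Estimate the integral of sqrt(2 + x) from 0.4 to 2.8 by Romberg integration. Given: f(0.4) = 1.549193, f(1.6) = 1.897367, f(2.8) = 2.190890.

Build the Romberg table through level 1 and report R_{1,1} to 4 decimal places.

R_{0,0} (trapezoid, 1 panel, h=2.4000): 4.488100
R_{1,0} (trapezoid, 2 panels, h=1.2000): 4.520890
R_{1,1} = 4.520890 + (4.520890 − 4.488100)/3 = 4.531820

4.5318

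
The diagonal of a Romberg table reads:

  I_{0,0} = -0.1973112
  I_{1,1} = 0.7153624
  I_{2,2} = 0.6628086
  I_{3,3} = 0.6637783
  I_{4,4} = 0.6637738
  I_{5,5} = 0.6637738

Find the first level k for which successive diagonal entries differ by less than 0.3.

k = 2

|I_{1,1} − I_{0,0}| = 0.9126736 ≥ 0.3
|I_{2,2} − I_{1,1}| = 0.0525538 < 0.3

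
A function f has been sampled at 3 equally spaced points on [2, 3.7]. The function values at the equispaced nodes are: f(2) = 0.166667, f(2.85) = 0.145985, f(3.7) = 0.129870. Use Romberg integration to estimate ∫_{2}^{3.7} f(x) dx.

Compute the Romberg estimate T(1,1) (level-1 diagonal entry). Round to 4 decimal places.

T(0,0) (trapezoid, 1 panel, h=1.7000): 0.252056
T(1,0) (trapezoid, 2 panels, h=0.8500): 0.250115
T(1,1) = 0.250115 + (0.250115 − 0.252056)/3 = 0.249468

0.2495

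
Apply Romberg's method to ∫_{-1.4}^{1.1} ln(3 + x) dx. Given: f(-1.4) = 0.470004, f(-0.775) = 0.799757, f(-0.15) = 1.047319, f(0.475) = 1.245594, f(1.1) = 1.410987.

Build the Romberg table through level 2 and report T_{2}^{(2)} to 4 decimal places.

2.5329

T_{0}^{(0)} (trapezoid, 1 panel, h=2.5000): 2.351239
T_{1}^{(0)} (trapezoid, 2 panels, h=1.2500): 2.484768
T_{2}^{(0)} (trapezoid, 4 panels, h=0.6250): 2.520728
T_{1}^{(1)} = 2.484768 + (2.484768 − 2.351239)/3 = 2.529278
T_{2}^{(1)} = 2.520728 + (2.520728 − 2.484768)/3 = 2.532715
T_{2}^{(2)} = 2.532715 + (2.532715 − 2.529278)/15 = 2.532944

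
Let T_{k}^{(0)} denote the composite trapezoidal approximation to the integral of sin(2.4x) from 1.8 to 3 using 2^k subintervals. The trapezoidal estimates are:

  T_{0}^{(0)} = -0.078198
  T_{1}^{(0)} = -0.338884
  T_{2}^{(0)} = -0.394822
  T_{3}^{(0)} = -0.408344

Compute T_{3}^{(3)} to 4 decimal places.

-0.4128

Richardson extrapolation on the trapezoidal column (denominator 4−1=3):
T_{1}^{(1)} = (4·(-0.338884) − (-0.078198)) / 3 = -0.425779
T_{2}^{(1)} = -0.394822 + (-0.394822 − (-0.338884))/3 = -0.413468
T_{3}^{(1)} = (4·(-0.408344) − (-0.394822)) / 3 = -0.412851
T_{2}^{(2)} = -0.413468 + (-0.413468 − (-0.425779))/15 = -0.412647
T_{3}^{(2)} = -0.412851 + (-0.412851 − (-0.413468))/15 = -0.412810
T_{3}^{(3)} = (64·(-0.412810) − (-0.412647)) / 63 = -0.412813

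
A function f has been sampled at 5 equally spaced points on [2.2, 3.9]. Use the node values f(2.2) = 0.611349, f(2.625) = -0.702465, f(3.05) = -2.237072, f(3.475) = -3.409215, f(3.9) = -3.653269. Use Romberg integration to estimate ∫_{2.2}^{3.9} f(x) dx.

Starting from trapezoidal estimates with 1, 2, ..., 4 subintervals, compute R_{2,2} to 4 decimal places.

-3.3946

R_{0,0} (trapezoid, 1 panel, h=1.7000): -2.585632
R_{1,0} (trapezoid, 2 panels, h=0.8500): -3.194327
R_{2,0} (trapezoid, 4 panels, h=0.4250): -3.344628
R_{1,1} = -3.194327 + (-3.194327 − (-2.585632))/3 = -3.397225
R_{2,1} = -3.344628 + (-3.344628 − (-3.194327))/3 = -3.394728
R_{2,2} = -3.394728 + (-3.394728 − (-3.397225))/15 = -3.394562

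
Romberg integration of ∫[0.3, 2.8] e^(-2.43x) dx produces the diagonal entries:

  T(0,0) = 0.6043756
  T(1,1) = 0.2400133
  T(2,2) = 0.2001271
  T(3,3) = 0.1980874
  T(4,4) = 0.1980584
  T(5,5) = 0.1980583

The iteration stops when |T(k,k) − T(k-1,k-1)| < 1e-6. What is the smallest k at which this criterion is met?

|T(1,1) − T(0,0)| = 0.3643623 ≥ 1e-6
|T(2,2) − T(1,1)| = 0.0398862 ≥ 1e-6
|T(3,3) − T(2,2)| = 0.0020397 ≥ 1e-6
|T(4,4) − T(3,3)| = 0.0000290 ≥ 1e-6
|T(5,5) − T(4,4)| = 0.0000001 < 1e-6

k = 5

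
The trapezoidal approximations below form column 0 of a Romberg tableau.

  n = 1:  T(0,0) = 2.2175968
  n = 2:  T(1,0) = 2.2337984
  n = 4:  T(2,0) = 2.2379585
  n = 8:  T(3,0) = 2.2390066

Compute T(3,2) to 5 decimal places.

2.23936

Richardson extrapolation on the trapezoidal column (denominator 4−1=3):
T(2,1) = (4·2.2379585 − 2.2337984) / 3 = 2.2393452
T(3,1) = 2.2390066 + (2.2390066 − 2.2379585)/3 = 2.2393560
T(3,2) = 2.2393560 + (2.2393560 − 2.2393452)/15 = 2.2393567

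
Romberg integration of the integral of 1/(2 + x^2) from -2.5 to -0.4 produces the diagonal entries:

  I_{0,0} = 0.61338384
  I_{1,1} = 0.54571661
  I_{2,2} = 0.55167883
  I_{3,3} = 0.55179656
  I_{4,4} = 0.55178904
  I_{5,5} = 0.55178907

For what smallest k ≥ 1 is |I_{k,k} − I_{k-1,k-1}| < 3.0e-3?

|I_{1,1} − I_{0,0}| = 0.06766723 ≥ 3.0e-3
|I_{2,2} − I_{1,1}| = 0.00596222 ≥ 3.0e-3
|I_{3,3} − I_{2,2}| = 0.00011773 < 3.0e-3

k = 3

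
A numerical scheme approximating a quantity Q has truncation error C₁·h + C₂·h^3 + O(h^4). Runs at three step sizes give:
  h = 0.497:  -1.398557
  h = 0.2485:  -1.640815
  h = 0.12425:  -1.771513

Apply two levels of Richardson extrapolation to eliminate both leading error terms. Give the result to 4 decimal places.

First eliminate the h term (factor 2^1 = 2):
  B₁ = (2·(-1.640815) − (-1.398557))/1 = -1.883073
  B₂ = (2·(-1.771513) − (-1.640815))/1 = -1.902211
Then eliminate the h^3 term (factor 2^3 = 8):
  (8·(-1.902211) − (-1.883073))/7 = -1.904945

-1.9049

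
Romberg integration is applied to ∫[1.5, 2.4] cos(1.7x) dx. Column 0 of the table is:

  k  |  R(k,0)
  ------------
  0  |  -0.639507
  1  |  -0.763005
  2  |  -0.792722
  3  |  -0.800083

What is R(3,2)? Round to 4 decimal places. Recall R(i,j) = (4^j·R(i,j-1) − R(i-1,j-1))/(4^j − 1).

-0.8025

Richardson extrapolation on the trapezoidal column (denominator 4−1=3):
R(2,1) = -0.792722 + (-0.792722 − (-0.763005))/3 = -0.802628
R(3,1) = (4·(-0.800083) − (-0.792722)) / 3 = -0.802537
R(3,2) = -0.802537 + (-0.802537 − (-0.802628))/15 = -0.802531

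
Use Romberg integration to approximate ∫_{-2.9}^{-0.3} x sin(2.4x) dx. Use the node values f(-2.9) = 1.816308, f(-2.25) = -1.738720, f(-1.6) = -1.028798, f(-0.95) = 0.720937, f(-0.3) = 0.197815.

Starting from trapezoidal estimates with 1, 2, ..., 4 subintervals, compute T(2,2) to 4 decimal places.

T(0,0) (trapezoid, 1 panel, h=2.6000): 2.618360
T(1,0) (trapezoid, 2 panels, h=1.3000): -0.028257
T(2,0) (trapezoid, 4 panels, h=0.6500): -0.675688
T(1,1) = -0.028257 + (-0.028257 − 2.618360)/3 = -0.910463
T(2,1) = -0.675688 + (-0.675688 − (-0.028257))/3 = -0.891498
T(2,2) = -0.891498 + (-0.891498 − (-0.910463))/15 = -0.890234

-0.8902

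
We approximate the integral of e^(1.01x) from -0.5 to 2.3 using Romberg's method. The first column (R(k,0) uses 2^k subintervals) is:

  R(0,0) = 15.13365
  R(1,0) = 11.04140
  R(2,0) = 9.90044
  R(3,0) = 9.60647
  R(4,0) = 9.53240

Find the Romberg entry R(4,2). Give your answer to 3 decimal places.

9.508

R(3,1) = 9.60647 + (9.60647 − 9.90044)/3 = 9.50848
R(4,1) = (4·9.53240 − 9.60647) / 3 = 9.50771
R(4,2) = (16·9.50771 − 9.50848) / 15 = 9.50766
(Column j=1 coincides with Simpson's rule on the same nodes.)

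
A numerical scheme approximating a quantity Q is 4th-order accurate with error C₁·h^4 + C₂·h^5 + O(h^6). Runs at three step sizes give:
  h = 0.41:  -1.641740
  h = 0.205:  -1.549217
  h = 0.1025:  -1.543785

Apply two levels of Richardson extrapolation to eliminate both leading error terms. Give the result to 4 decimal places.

First eliminate the h^4 term (factor 2^4 = 16):
  B₁ = (16·(-1.549217) − (-1.641740))/15 = -1.543049
  B₂ = (16·(-1.543785) − (-1.549217))/15 = -1.543423
Then eliminate the h^5 term (factor 2^5 = 32):
  (32·(-1.543423) − (-1.543049))/31 = -1.543435

-1.5434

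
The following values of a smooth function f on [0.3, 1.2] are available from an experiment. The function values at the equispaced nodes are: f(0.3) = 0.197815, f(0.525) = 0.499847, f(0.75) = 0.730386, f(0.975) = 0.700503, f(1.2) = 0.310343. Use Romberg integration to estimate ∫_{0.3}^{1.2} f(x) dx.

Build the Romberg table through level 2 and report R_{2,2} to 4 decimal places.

R_{0,0} (trapezoid, 1 panel, h=0.9000): 0.228671
R_{1,0} (trapezoid, 2 panels, h=0.4500): 0.443009
R_{2,0} (trapezoid, 4 panels, h=0.2250): 0.491583
R_{1,1} = 0.443009 + (0.443009 − 0.228671)/3 = 0.514455
R_{2,1} = 0.491583 + (0.491583 − 0.443009)/3 = 0.507774
R_{2,2} = 0.507774 + (0.507774 − 0.514455)/15 = 0.507329

0.5073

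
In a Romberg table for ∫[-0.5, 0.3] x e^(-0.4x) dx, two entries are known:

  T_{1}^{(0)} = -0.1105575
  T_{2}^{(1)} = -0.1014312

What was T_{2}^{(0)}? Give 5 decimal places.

From T_{2}^{(1)} = (4·T_{2}^{(0)} − T_{1}^{(0)})/3, solve for T_{2}^{(0)}:
4·T_{2}^{(0)} = 3·(-0.1014312) + (-0.1105575) = -0.4148511
T_{2}^{(0)} = -0.1037128

-0.10371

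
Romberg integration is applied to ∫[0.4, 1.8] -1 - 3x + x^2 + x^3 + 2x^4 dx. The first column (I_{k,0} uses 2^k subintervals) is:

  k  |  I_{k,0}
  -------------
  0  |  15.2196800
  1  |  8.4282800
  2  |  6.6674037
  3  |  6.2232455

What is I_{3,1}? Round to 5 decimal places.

Richardson extrapolation on the trapezoidal column (denominator 4−1=3):
I_{3,1} = (4·6.2232455 − 6.6674037) / 3 = 6.0751928

6.07519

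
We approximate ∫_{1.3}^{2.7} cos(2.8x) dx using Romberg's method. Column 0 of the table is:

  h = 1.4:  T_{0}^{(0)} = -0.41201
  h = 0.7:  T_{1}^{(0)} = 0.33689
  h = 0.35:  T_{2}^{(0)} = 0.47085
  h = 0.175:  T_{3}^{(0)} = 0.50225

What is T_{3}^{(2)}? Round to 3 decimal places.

0.513

T_{2}^{(1)} = (4·0.47085 − 0.33689) / 3 = 0.51550
T_{3}^{(1)} = 0.50225 + (0.50225 − 0.47085)/3 = 0.51272
T_{3}^{(2)} = 0.51272 + (0.51272 − 0.51550)/15 = 0.51253
(Column j=1 coincides with Simpson's rule on the same nodes.)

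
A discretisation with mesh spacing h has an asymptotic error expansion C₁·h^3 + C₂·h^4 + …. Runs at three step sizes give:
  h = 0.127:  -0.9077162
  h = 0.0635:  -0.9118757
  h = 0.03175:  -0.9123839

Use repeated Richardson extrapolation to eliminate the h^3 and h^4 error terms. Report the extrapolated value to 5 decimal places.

-0.91246

First eliminate the h^3 term (factor 2^3 = 8):
  B₁ = (8·(-0.9118757) − (-0.9077162))/7 = -0.9124699
  B₂ = (8·(-0.9123839) − (-0.9118757))/7 = -0.9124565
Then eliminate the h^4 term (factor 2^4 = 16):
  (16·(-0.9124565) − (-0.9124699))/15 = -0.9124556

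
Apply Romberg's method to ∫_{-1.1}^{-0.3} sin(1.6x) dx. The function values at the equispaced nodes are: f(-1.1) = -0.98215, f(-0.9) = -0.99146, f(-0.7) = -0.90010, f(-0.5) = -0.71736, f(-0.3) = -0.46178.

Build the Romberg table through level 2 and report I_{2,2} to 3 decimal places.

-0.672

I_{0,0} (trapezoid, 1 panel, h=0.8000): -0.57757
I_{1,0} (trapezoid, 2 panels, h=0.4000): -0.64883
I_{2,0} (trapezoid, 4 panels, h=0.2000): -0.66618
I_{1,1} = -0.64883 + (-0.64883 − (-0.57757))/3 = -0.67258
I_{2,1} = -0.66618 + (-0.66618 − (-0.64883))/3 = -0.67196
I_{2,2} = -0.67196 + (-0.67196 − (-0.67258))/15 = -0.67192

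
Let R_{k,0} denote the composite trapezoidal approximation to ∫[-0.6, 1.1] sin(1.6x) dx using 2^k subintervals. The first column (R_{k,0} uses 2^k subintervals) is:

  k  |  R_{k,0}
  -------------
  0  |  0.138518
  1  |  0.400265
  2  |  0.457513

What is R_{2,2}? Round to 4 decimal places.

Richardson extrapolation on the trapezoidal column (denominator 4−1=3):
R_{1,1} = (4·0.400265 − 0.138518) / 3 = 0.487514
R_{2,1} = 0.457513 + (0.457513 − 0.400265)/3 = 0.476596
R_{2,2} = 0.476596 + (0.476596 − 0.487514)/15 = 0.475868

0.4759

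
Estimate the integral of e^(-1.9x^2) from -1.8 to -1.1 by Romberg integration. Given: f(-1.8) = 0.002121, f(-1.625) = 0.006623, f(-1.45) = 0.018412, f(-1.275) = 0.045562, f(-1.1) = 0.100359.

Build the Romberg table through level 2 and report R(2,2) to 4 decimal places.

0.0203

R(0,0) (trapezoid, 1 panel, h=0.7000): 0.035868
R(1,0) (trapezoid, 2 panels, h=0.3500): 0.024378
R(2,0) (trapezoid, 4 panels, h=0.1750): 0.021321
R(1,1) = 0.024378 + (0.024378 − 0.035868)/3 = 0.020548
R(2,1) = 0.021321 + (0.021321 − 0.024378)/3 = 0.020302
R(2,2) = 0.020302 + (0.020302 − 0.020548)/15 = 0.020286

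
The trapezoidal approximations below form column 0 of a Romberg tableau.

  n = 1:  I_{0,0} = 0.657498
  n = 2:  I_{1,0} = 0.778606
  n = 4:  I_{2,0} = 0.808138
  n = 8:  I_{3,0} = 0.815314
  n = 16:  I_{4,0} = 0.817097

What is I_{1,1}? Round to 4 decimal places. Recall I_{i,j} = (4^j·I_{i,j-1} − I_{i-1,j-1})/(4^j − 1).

Richardson extrapolation on the trapezoidal column (denominator 4−1=3):
I_{1,1} = 0.778606 + (0.778606 − 0.657498)/3 = 0.818975

0.8190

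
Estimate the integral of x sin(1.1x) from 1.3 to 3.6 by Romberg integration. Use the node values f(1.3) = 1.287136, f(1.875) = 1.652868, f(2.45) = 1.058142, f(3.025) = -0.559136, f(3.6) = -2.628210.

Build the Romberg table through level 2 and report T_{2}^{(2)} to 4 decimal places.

0.9790

T_{0}^{(0)} (trapezoid, 1 panel, h=2.3000): -1.542235
T_{1}^{(0)} (trapezoid, 2 panels, h=1.1500): 0.445746
T_{2}^{(0)} (trapezoid, 4 panels, h=0.5750): 0.851769
T_{1}^{(1)} = 0.445746 + (0.445746 − (-1.542235))/3 = 1.108406
T_{2}^{(1)} = 0.851769 + (0.851769 − 0.445746)/3 = 0.987110
T_{2}^{(2)} = 0.987110 + (0.987110 − 1.108406)/15 = 0.979024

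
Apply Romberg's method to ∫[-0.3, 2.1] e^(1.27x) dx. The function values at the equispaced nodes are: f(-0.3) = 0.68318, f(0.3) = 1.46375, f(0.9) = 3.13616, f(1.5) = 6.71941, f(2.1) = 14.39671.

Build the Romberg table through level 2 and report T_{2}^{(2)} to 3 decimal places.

T_{0}^{(0)} (trapezoid, 1 panel, h=2.4000): 18.09587
T_{1}^{(0)} (trapezoid, 2 panels, h=1.2000): 12.81133
T_{2}^{(0)} (trapezoid, 4 panels, h=0.6000): 11.31556
T_{1}^{(1)} = 12.81133 + (12.81133 − 18.09587)/3 = 11.04982
T_{2}^{(1)} = 11.31556 + (11.31556 − 12.81133)/3 = 10.81697
T_{2}^{(2)} = 10.81697 + (10.81697 − 11.04982)/15 = 10.80145

10.801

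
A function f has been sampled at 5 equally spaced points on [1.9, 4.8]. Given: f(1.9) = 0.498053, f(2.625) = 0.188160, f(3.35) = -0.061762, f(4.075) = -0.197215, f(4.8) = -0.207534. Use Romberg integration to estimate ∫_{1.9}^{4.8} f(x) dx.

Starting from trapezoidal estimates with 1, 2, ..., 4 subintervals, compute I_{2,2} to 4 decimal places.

I_{0,0} (trapezoid, 1 panel, h=2.9000): 0.421253
I_{1,0} (trapezoid, 2 panels, h=1.4500): 0.121071
I_{2,0} (trapezoid, 4 panels, h=0.7250): 0.053971
I_{1,1} = 0.121071 + (0.121071 − 0.421253)/3 = 0.021010
I_{2,1} = 0.053971 + (0.053971 − 0.121071)/3 = 0.031604
I_{2,2} = 0.031604 + (0.031604 − 0.021010)/15 = 0.032310

0.0323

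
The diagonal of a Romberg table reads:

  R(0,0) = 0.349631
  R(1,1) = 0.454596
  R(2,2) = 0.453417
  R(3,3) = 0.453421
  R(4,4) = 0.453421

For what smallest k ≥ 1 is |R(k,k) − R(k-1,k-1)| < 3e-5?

|R(1,1) − R(0,0)| = 0.104965 ≥ 3e-5
|R(2,2) − R(1,1)| = 0.001179 ≥ 3e-5
|R(3,3) − R(2,2)| = 0.000004 < 3e-5

k = 3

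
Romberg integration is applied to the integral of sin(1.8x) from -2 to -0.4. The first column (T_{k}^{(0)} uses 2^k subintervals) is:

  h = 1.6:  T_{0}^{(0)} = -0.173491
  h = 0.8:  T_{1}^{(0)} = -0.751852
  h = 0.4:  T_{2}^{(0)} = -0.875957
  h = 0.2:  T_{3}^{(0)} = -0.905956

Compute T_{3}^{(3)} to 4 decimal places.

-0.9159

Richardson extrapolation on the trapezoidal column (denominator 4−1=3):
T_{1}^{(1)} = -0.751852 + (-0.751852 − (-0.173491))/3 = -0.944639
T_{2}^{(1)} = (4·(-0.875957) − (-0.751852)) / 3 = -0.917325
T_{3}^{(1)} = (4·(-0.905956) − (-0.875957)) / 3 = -0.915956
T_{2}^{(2)} = (16·(-0.917325) − (-0.944639)) / 15 = -0.915504
T_{3}^{(2)} = -0.915956 + (-0.915956 − (-0.917325))/15 = -0.915865
T_{3}^{(3)} = (64·(-0.915865) − (-0.915504)) / 63 = -0.915871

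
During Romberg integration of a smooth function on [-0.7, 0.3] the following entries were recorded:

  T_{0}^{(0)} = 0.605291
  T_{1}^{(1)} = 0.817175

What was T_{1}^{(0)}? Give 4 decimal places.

From T_{1}^{(1)} = (4·T_{1}^{(0)} − T_{0}^{(0)})/3, solve for T_{1}^{(0)}:
4·T_{1}^{(0)} = 3·0.817175 + 0.605291 = 3.056816
T_{1}^{(0)} = 0.764204

0.7642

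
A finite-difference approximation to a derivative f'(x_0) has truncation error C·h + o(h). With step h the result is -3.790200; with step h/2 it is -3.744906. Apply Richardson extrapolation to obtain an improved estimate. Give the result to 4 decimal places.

-3.6996

Extrapolated value = (2·A(h/2) − A(h)) / (2 − 1)
= (2·(-3.744906) − (-3.790200)) / 1
= -3.699612 / 1 = -3.699612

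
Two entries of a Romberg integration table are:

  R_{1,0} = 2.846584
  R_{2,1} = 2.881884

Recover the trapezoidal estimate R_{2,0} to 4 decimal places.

From R_{2,1} = (4·R_{2,0} − R_{1,0})/3, solve for R_{2,0}:
4·R_{2,0} = 3·2.881884 + 2.846584 = 11.492236
R_{2,0} = 2.873059

2.8731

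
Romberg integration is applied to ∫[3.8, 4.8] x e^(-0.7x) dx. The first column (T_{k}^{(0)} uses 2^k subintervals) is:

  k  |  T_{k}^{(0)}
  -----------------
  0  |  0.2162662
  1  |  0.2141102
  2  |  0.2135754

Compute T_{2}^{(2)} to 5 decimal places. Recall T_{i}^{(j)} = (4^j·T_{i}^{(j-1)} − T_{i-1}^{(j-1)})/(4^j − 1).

Richardson extrapolation on the trapezoidal column (denominator 4−1=3):
T_{1}^{(1)} = (4·0.2141102 − 0.2162662) / 3 = 0.2133915
T_{2}^{(1)} = 0.2135754 + (0.2135754 − 0.2141102)/3 = 0.2133971
T_{2}^{(2)} = (16·0.2133971 − 0.2133915) / 15 = 0.2133975
(Column j=1 coincides with Simpson's rule on the same nodes.)

0.21340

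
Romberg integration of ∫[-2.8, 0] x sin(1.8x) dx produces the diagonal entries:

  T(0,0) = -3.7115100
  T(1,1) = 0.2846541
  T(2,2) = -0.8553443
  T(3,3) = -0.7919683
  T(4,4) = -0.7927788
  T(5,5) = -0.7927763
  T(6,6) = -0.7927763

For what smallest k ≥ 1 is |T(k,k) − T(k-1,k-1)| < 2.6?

|T(1,1) − T(0,0)| = 3.9961641 ≥ 2.6
|T(2,2) − T(1,1)| = 1.1399984 < 2.6

k = 2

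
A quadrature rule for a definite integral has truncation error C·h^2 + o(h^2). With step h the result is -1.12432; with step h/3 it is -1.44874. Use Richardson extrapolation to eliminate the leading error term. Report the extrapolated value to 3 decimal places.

-1.489

Extrapolated value = (9·A(h/3) − A(h)) / (9 − 1)
= (9·(-1.44874) − (-1.12432)) / 8
= -11.91434 / 8 = -1.48929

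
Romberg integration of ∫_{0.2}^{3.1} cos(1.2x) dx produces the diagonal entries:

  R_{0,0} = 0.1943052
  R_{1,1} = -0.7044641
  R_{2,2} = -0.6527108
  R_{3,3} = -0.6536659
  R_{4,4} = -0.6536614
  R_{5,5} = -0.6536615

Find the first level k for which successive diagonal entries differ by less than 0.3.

|R_{1,1} − R_{0,0}| = 0.8987693 ≥ 0.3
|R_{2,2} − R_{1,1}| = 0.0517533 < 0.3

k = 2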